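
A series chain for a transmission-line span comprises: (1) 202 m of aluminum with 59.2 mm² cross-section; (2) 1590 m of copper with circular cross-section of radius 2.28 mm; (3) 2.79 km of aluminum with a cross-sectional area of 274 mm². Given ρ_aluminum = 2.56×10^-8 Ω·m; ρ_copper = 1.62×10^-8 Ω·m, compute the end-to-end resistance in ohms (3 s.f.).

Seg 1: A = 59.2 mm² = 5.920e-05 m²
R_1 = (2.56×10^-8)(202)/(5.920e-05) = 0.08735 Ω
Seg 2: A = πr² = π(2.2800e-03 m)² = 1.633e-05 m²
R_2 = (1.62×10^-8)(1590)/(1.633e-05) = 1.577 Ω
Seg 3: A = 274 mm² = 2.740e-04 m²
R_3 = (2.56×10^-8)(2790)/(2.740e-04) = 0.2607 Ω
R_total = R_1 + R_2 + R_3 = 1.93 Ω

1.93 Ω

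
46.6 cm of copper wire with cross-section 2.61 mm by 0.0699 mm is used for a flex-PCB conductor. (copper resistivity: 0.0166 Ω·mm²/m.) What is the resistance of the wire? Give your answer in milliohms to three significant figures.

ρ = 0.0166 Ω·mm²/m = 1.66×10^-8 Ω·m
A = 2.61 × 0.0699 mm² = 0.182 mm² = 1.824e-07 m²
R = ρL/A = (1.66×10^-8)(0.466 m)/(1.824e-07 m²) = 42.4 mΩ

42.4 mΩ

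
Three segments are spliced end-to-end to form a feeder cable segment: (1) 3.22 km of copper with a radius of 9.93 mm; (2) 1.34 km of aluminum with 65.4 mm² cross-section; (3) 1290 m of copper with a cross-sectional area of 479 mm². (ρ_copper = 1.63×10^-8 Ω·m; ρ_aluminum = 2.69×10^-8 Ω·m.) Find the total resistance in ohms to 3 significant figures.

Seg 1: A = πr² = π(9.9300e-03 m)² = 3.098e-04 m²
R_1 = (1.63×10^-8)(3220)/(3.098e-04) = 0.1694 Ω
Seg 2: A = 65.4 mm² = 6.540e-05 m²
R_2 = (2.69×10^-8)(1340)/(6.540e-05) = 0.5512 Ω
Seg 3: A = 479 mm² = 4.790e-04 m²
R_3 = (1.63×10^-8)(1290)/(4.790e-04) = 0.0439 Ω
R_total = R_1 + R_2 + R_3 = 0.764 Ω

0.764 Ω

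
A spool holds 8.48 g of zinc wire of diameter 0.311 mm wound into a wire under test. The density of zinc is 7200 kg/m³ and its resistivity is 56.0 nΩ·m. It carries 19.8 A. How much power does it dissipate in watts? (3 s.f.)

ρ = 56.0 nΩ·m = 5.60×10^-8 Ω·m
A = π(d/2)² = π(1.5550e-04 m)² = 7.5964e-08 m²
L = m/(density·A) = 0.00848/(7200×7.5964e-08) = 15.5 m
R = ρL/A = (5.60×10^-8)(15.5)/(7.5964e-08) = 11.43 Ω
P = I²R = (19.8)² × 11.43 = 4480 W

4480 W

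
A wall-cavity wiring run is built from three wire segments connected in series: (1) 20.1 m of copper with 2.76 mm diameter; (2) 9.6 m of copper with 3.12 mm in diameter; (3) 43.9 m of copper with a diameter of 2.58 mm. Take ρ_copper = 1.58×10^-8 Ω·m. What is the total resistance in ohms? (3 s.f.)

Seg 1: A = π(d/2)² = π(1.3800e-03 m)² = 5.983e-06 m²
R_1 = (1.58×10^-8)(20.1)/(5.983e-06) = 0.05308 Ω
Seg 2: A = π(d/2)² = π(1.5600e-03 m)² = 7.645e-06 m²
R_2 = (1.58×10^-8)(9.6)/(7.645e-06) = 0.01984 Ω
Seg 3: A = π(d/2)² = π(1.2900e-03 m)² = 5.228e-06 m²
R_3 = (1.58×10^-8)(43.9)/(5.228e-06) = 0.1327 Ω
R_total = R_1 + R_2 + R_3 = 0.206 Ω

0.206 Ω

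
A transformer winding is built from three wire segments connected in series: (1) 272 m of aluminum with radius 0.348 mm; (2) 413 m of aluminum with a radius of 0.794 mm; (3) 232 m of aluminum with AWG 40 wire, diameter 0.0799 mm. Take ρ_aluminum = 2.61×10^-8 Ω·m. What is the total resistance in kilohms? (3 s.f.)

1.23 kΩ

Seg 1: A = πr² = π(3.4800e-04 m)² = 3.805e-07 m²
R_1 = (2.61×10^-8)(272)/(3.805e-07) = 18.66 Ω
Seg 2: A = πr² = π(7.9400e-04 m)² = 1.981e-06 m²
R_2 = (2.61×10^-8)(413)/(1.981e-06) = 5.443 Ω
Seg 3: A = π(0.0799/2 mm)² = π(3.9950e-05 m)² = 5.014e-09 m²
R_3 = (2.61×10^-8)(232)/(5.014e-09) = 1208 Ω
R_total = R_1 + R_2 + R_3 = 1.23 kΩ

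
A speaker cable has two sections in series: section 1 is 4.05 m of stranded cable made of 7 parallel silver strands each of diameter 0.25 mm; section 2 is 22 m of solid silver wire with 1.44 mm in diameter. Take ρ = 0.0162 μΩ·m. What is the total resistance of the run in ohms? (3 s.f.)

0.410 Ω

ρ = 0.0162 μΩ·m = 1.62×10^-8 Ω·m
Section 1: A_strand = π(1.2500e-04)² = 4.909e-08 m²; R₁ = ρL/(N·A_s) = (1.62×10^-8)(4.05)/(7×4.909e-08) = 0.1909 Ω
Section 2: A = π(d/2)² = π(7.2000e-04 m)² = 1.629e-06 m²
R₂ = (1.62×10^-8)(22)/(1.629e-06) = 0.2188 Ω
R = R₁ + R₂ = 0.410 Ω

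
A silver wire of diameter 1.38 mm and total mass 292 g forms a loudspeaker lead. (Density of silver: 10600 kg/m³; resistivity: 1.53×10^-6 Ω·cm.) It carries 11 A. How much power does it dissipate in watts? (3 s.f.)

22.8 W

ρ = 1.53×10^-6 Ω·cm = 1.53×10^-8 Ω·m
A = π(d/2)² = π(6.9000e-04 m)² = 1.4957e-06 m²
L = m/(density·A) = 0.292/(10600×1.4957e-06) = 18.42 m
R = ρL/A = (1.53×10^-8)(18.42)/(1.4957e-06) = 0.1884 Ω
P = I²R = (11)² × 0.1884 = 22.8 W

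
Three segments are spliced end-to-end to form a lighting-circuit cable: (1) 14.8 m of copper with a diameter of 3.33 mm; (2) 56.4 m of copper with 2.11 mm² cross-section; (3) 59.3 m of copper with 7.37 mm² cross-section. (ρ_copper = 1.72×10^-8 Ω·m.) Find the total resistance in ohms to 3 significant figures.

0.627 Ω

Seg 1: A = π(d/2)² = π(1.6650e-03 m)² = 8.709e-06 m²
R_1 = (1.72×10^-8)(14.8)/(8.709e-06) = 0.02923 Ω
Seg 2: A = 2.11 mm² = 2.110e-06 m²
R_2 = (1.72×10^-8)(56.4)/(2.110e-06) = 0.4598 Ω
Seg 3: A = 7.37 mm² = 7.370e-06 m²
R_3 = (1.72×10^-8)(59.3)/(7.370e-06) = 0.1384 Ω
R_total = R_1 + R_2 + R_3 = 0.627 Ω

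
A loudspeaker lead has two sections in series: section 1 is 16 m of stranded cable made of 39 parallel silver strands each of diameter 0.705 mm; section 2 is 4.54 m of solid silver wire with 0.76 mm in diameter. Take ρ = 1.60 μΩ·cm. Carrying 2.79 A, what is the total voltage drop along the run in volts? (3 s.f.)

ρ = 1.60 μΩ·cm = 1.60×10^-8 Ω·m
Section 1: A_strand = π(3.5250e-04)² = 3.904e-07 m²; R₁ = ρL/(N·A_s) = (1.60×10^-8)(16)/(39×3.904e-07) = 0.01682 Ω
Section 2: A = π(d/2)² = π(3.8000e-04 m)² = 4.536e-07 m²
R₂ = (1.60×10^-8)(4.54)/(4.536e-07) = 0.1601 Ω
R = R₁ + R₂ = 0.1769 Ω
V = IR = 2.79 × 0.1769 = 0.494 V

0.494 V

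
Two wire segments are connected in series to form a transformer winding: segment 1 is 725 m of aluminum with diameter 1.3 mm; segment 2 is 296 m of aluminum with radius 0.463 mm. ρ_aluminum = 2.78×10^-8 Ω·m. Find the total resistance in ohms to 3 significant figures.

Segment 1: A = π(d/2)² = π(6.5000e-04 m)² = 1.327e-06 m²
R₁ = ρL/A = (2.78×10^-8)(725)/(1.327e-06) = 15.18 Ω
Segment 2: A = πr² = π(4.6300e-04 m)² = 6.735e-07 m²
R₂ = (2.78×10^-8)(296)/(6.735e-07) = 12.22 Ω
R = R₁ + R₂ = 27.4 Ω

27.4 Ω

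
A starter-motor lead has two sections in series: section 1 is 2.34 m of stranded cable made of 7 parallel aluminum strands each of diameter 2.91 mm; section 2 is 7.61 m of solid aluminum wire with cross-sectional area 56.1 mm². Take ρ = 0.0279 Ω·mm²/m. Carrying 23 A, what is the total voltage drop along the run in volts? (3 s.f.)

0.119 V

ρ = 0.0279 Ω·mm²/m = 2.79×10^-8 Ω·m
Section 1: A_strand = π(1.4550e-03)² = 6.651e-06 m²; R₁ = ρL/(N·A_s) = (2.79×10^-8)(2.34)/(7×6.651e-06) = 0.001402 Ω
Section 2: A = 56.1 mm² = 5.610e-05 m²
R₂ = (2.79×10^-8)(7.61)/(5.610e-05) = 0.003785 Ω
R = R₁ + R₂ = 0.005187 Ω
V = IR = 23 × 0.005187 = 0.119 V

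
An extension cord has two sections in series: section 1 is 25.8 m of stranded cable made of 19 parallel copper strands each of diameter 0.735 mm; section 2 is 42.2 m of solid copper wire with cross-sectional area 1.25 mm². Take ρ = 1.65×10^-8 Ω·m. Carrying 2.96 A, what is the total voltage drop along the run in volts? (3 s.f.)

1.81 V

Section 1: A_strand = π(3.6750e-04)² = 4.243e-07 m²; R₁ = ρL/(N·A_s) = (1.65×10^-8)(25.8)/(19×4.243e-07) = 0.05281 Ω
Section 2: A = 1.25 mm² = 1.250e-06 m²
R₂ = (1.65×10^-8)(42.2)/(1.250e-06) = 0.557 Ω
R = R₁ + R₂ = 0.6098 Ω
V = IR = 2.96 × 0.6098 = 1.81 V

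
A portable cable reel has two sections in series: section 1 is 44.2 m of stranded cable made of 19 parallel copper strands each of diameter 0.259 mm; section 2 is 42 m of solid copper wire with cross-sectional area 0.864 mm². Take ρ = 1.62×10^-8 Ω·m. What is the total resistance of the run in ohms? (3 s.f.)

Section 1: A_strand = π(1.2950e-04)² = 5.269e-08 m²; R₁ = ρL/(N·A_s) = (1.62×10^-8)(44.2)/(19×5.269e-08) = 0.7153 Ω
Section 2: A = 0.864 mm² = 8.640e-07 m²
R₂ = (1.62×10^-8)(42)/(8.640e-07) = 0.7875 Ω
R = R₁ + R₂ = 1.50 Ω

1.50 Ω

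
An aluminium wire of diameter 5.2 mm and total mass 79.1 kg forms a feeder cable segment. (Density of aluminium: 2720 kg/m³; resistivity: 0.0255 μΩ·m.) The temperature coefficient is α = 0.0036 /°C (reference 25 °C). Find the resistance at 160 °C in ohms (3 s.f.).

2.44 Ω

ρ = 0.0255 μΩ·m = 2.55×10^-8 Ω·m
A = π(d/2)² = π(2.6000e-03 m)² = 2.1237e-05 m²
L = m/(density·A) = 79.1/(2720×2.1237e-05) = 1369 m
R = ρL/A = (2.55×10^-8)(1369)/(2.1237e-05) = 1.644 Ω
R(160 °C) = 1.644 × (1 + 0.0036×135) = 2.44 Ω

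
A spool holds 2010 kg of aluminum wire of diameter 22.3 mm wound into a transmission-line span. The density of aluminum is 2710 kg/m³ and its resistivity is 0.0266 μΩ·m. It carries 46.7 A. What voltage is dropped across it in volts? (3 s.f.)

ρ = 0.0266 μΩ·m = 2.66×10^-8 Ω·m
A = π(d/2)² = π(1.1150e-02 m)² = 3.9057e-04 m²
L = m/(density·A) = 2010/(2710×3.9057e-04) = 1899 m
R = ρL/A = (2.66×10^-8)(1899)/(3.9057e-04) = 0.1293 Ω
V = IR = 46.7 × 0.1293 = 6.04 V

6.04 V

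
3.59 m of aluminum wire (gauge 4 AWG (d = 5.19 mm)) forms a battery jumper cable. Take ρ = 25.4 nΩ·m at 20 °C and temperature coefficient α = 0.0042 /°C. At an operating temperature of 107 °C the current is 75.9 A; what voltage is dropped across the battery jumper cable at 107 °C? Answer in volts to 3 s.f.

ρ = 25.4 nΩ·m = 2.54×10^-8 Ω·m
A = π(5.19/2 mm)² = π(2.5950e-03 m)² = 2.116e-05 m²
R₍20₎ = ρL/A = (2.54×10^-8)(3.59)/(2.116e-05) = 0.00431 Ω
R₍107₎ = R₍20₎(1 + αΔT) = 0.00431 × (1 + 0.0042×87) = 0.005885 Ω
V = IR = 75.9 × 0.005885 = 0.447 V

0.447 V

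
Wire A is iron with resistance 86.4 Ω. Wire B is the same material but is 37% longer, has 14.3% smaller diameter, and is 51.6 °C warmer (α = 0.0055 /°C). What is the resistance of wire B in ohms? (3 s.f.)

R ∝ ρL/d² with ρ ∝ (1+αΔT), so R_B/R_A = (1 + 37/100) × (1 − 14.3/100)⁻² × (1 + 0.0055×51.6)
= 1.37 × 1.362 × 1.284 = 2.395
R_B = 2.395 × 86.4 = 207 Ω

207 Ω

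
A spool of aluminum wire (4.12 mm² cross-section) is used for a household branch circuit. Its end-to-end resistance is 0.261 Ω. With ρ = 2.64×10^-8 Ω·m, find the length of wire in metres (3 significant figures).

40.7 m

A = 4.12 mm² = 4.120e-06 m²
L = RA/ρ = (0.261)(4.120e-06)/(2.64×10^-8) = 40.7 m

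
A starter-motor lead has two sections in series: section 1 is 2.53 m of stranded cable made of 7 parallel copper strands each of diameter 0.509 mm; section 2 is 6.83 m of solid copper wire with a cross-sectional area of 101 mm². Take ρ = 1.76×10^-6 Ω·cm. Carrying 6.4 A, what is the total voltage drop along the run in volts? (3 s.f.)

ρ = 1.76×10^-6 Ω·cm = 1.76×10^-8 Ω·m
Section 1: A_strand = π(2.5450e-04)² = 2.035e-07 m²; R₁ = ρL/(N·A_s) = (1.76×10^-8)(2.53)/(7×2.035e-07) = 0.03126 Ω
Section 2: A = 101 mm² = 1.010e-04 m²
R₂ = (1.76×10^-8)(6.83)/(1.010e-04) = 0.00119 Ω
R = R₁ + R₂ = 0.03245 Ω
V = IR = 6.4 × 0.03245 = 0.208 V

0.208 V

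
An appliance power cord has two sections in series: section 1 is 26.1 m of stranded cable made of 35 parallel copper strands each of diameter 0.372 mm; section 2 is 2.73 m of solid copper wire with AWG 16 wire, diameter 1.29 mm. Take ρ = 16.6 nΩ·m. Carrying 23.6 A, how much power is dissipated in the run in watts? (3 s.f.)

82.7 W

ρ = 16.6 nΩ·m = 1.66×10^-8 Ω·m
Section 1: A_strand = π(1.8600e-04)² = 1.087e-07 m²; R₁ = ρL/(N·A_s) = (1.66×10^-8)(26.1)/(35×1.087e-07) = 0.1139 Ω
Section 2: A = π(1.29/2 mm)² = π(6.4500e-04 m)² = 1.307e-06 m²
R₂ = (1.66×10^-8)(2.73)/(1.307e-06) = 0.03467 Ω
R = R₁ + R₂ = 0.1486 Ω
P = I²R = (23.6)² × 0.1486 = 82.7 W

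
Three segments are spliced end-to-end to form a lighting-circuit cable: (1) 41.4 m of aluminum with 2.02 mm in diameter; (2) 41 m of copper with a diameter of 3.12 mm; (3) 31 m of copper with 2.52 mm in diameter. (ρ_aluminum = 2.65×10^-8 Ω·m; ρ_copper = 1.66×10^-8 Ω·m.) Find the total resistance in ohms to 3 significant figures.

0.535 Ω

Seg 1: A = π(d/2)² = π(1.0100e-03 m)² = 3.205e-06 m²
R_1 = (2.65×10^-8)(41.4)/(3.205e-06) = 0.3423 Ω
Seg 2: A = π(d/2)² = π(1.5600e-03 m)² = 7.645e-06 m²
R_2 = (1.66×10^-8)(41)/(7.645e-06) = 0.08902 Ω
Seg 3: A = π(d/2)² = π(1.2600e-03 m)² = 4.988e-06 m²
R_3 = (1.66×10^-8)(31)/(4.988e-06) = 0.1032 Ω
R_total = R_1 + R_2 + R_3 = 0.535 Ω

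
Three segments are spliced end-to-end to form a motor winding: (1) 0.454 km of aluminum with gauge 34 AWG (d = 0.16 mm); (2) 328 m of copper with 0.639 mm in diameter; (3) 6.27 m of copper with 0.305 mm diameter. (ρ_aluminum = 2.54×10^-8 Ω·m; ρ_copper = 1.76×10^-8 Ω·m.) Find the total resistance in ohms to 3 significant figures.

593 Ω

Seg 1: A = π(0.16/2 mm)² = π(8.0000e-05 m)² = 2.011e-08 m²
R_1 = (2.54×10^-8)(454)/(2.011e-08) = 573.5 Ω
Seg 2: A = π(d/2)² = π(3.1950e-04 m)² = 3.207e-07 m²
R_2 = (1.76×10^-8)(328)/(3.207e-07) = 18 Ω
Seg 3: A = π(d/2)² = π(1.5250e-04 m)² = 7.306e-08 m²
R_3 = (1.76×10^-8)(6.27)/(7.306e-08) = 1.51 Ω
R_total = R_1 + R_2 + R_3 = 593 Ω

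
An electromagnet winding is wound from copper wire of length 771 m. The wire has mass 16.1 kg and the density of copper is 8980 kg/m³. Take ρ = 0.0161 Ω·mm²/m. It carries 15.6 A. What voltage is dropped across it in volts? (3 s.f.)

83.3 V

ρ = 0.0161 Ω·mm²/m = 1.61×10^-8 Ω·m
A = m/(density·L) = 16.1/(8980×771) = 2.3254e-06 m²
R = ρL/A = (1.61×10^-8)(771)/(2.3254e-06) = 5.338 Ω
V = IR = 15.6 × 5.338 = 83.3 V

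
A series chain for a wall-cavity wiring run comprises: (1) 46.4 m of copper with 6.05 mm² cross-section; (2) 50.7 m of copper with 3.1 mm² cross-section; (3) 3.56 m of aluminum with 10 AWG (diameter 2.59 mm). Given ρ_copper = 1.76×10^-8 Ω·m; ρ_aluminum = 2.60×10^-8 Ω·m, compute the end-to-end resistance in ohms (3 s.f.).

Seg 1: A = 6.05 mm² = 6.050e-06 m²
R_1 = (1.76×10^-8)(46.4)/(6.050e-06) = 0.135 Ω
Seg 2: A = 3.1 mm² = 3.100e-06 m²
R_2 = (1.76×10^-8)(50.7)/(3.100e-06) = 0.2878 Ω
Seg 3: A = π(2.59/2 mm)² = π(1.2950e-03 m)² = 5.269e-06 m²
R_3 = (2.60×10^-8)(3.56)/(5.269e-06) = 0.01757 Ω
R_total = R_1 + R_2 + R_3 = 0.440 Ω

0.440 Ω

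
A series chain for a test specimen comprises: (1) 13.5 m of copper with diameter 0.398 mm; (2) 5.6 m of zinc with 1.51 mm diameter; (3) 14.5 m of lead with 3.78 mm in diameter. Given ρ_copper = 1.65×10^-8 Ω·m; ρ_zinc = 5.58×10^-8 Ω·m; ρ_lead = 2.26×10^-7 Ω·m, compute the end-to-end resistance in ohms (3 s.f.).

Seg 1: A = π(d/2)² = π(1.9900e-04 m)² = 1.244e-07 m²
R_1 = (1.65×10^-8)(13.5)/(1.244e-07) = 1.79 Ω
Seg 2: A = π(d/2)² = π(7.5500e-04 m)² = 1.791e-06 m²
R_2 = (5.58×10^-8)(5.6)/(1.791e-06) = 0.1745 Ω
Seg 3: A = π(d/2)² = π(1.8900e-03 m)² = 1.122e-05 m²
R_3 = (2.26×10^-7)(14.5)/(1.122e-05) = 0.292 Ω
R_total = R_1 + R_2 + R_3 = 2.26 Ω

2.26 Ω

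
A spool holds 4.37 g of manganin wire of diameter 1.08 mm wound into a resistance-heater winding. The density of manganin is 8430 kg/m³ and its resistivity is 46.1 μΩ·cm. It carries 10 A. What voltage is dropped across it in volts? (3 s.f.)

2.85 V

ρ = 46.1 μΩ·cm = 4.61×10^-7 Ω·m
A = π(d/2)² = π(5.4000e-04 m)² = 9.1609e-07 m²
L = m/(density·A) = 0.00437/(8430×9.1609e-07) = 0.5659 m
R = ρL/A = (4.61×10^-7)(0.5659)/(9.1609e-07) = 0.2848 Ω
V = IR = 10 × 0.2848 = 2.85 V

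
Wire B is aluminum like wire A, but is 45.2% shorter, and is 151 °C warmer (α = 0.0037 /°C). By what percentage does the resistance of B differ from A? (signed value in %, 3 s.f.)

R ∝ ρL/d² with ρ ∝ (1+αΔT), so R_B/R_A = (1 − 45.2/100) × (1 + 0.0037×151)
= 0.548 × 1.559 = 0.8542
(R_B − R_A)/R_A = 0.8542 − 1 = -14.6%

-14.6%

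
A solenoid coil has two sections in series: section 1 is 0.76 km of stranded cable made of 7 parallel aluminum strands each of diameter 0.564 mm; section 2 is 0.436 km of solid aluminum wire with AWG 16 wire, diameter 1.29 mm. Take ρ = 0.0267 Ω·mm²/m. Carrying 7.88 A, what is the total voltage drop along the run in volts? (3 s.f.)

162 V

ρ = 0.0267 Ω·mm²/m = 2.67×10^-8 Ω·m
Section 1: A_strand = π(2.8200e-04)² = 2.498e-07 m²; R₁ = ρL/(N·A_s) = (2.67×10^-8)(760)/(7×2.498e-07) = 11.6 Ω
Section 2: A = π(1.29/2 mm)² = π(6.4500e-04 m)² = 1.307e-06 m²
R₂ = (2.67×10^-8)(436)/(1.307e-06) = 8.907 Ω
R = R₁ + R₂ = 20.51 Ω
V = IR = 7.88 × 20.51 = 162 V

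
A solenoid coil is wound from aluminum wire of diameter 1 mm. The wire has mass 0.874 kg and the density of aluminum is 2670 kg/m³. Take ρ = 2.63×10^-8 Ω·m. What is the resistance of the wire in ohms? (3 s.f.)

14.0 Ω

A = π(d/2)² = π(5.0000e-04 m)² = 7.8540e-07 m²
L = m/(density·A) = 0.874/(2670×7.8540e-07) = 416.8 m
R = ρL/A = (2.63×10^-8)(416.8)/(7.8540e-07) = 14.0 Ω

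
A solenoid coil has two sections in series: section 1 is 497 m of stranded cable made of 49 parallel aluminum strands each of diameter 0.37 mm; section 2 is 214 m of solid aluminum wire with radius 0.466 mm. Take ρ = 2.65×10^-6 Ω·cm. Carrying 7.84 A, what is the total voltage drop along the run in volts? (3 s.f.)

84.8 V

ρ = 2.65×10^-6 Ω·cm = 2.65×10^-8 Ω·m
Section 1: A_strand = π(1.8500e-04)² = 1.075e-07 m²; R₁ = ρL/(N·A_s) = (2.65×10^-8)(497)/(49×1.075e-07) = 2.5 Ω
Section 2: A = πr² = π(4.6600e-04 m)² = 6.822e-07 m²
R₂ = (2.65×10^-8)(214)/(6.822e-07) = 8.313 Ω
R = R₁ + R₂ = 10.81 Ω
V = IR = 7.84 × 10.81 = 84.8 V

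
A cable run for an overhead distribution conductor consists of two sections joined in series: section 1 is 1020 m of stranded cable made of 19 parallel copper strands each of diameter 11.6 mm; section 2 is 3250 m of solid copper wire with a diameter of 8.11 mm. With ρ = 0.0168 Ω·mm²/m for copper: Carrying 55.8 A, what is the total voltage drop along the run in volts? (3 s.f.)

59.5 V

ρ = 0.0168 Ω·mm²/m = 1.68×10^-8 Ω·m
Section 1: A_strand = π(5.8000e-03)² = 1.057e-04 m²; R₁ = ρL/(N·A_s) = (1.68×10^-8)(1020)/(19×1.057e-04) = 0.008534 Ω
Section 2: A = π(d/2)² = π(4.0550e-03 m)² = 5.166e-05 m²
R₂ = (1.68×10^-8)(3250)/(5.166e-05) = 1.057 Ω
R = R₁ + R₂ = 1.066 Ω
V = IR = 55.8 × 1.066 = 59.5 V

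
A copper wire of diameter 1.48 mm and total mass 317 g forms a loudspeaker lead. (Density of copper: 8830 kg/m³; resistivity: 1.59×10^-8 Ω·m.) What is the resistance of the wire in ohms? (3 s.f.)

A = π(d/2)² = π(7.4000e-04 m)² = 1.7203e-06 m²
L = m/(density·A) = 0.317/(8830×1.7203e-06) = 20.87 m
R = ρL/A = (1.59×10^-8)(20.87)/(1.7203e-06) = 0.193 Ω

0.193 Ω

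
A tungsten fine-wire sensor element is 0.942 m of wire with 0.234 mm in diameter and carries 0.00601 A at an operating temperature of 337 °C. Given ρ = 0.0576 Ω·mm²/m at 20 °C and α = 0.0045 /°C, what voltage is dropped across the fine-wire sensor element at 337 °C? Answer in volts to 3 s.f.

ρ = 0.0576 Ω·mm²/m = 5.76×10^-8 Ω·m
A = π(d/2)² = π(1.1700e-04 m)² = 4.301e-08 m²
R₍20₎ = ρL/A = (5.76×10^-8)(0.942)/(4.301e-08) = 1.262 Ω
R₍337₎ = R₍20₎(1 + αΔT) = 1.262 × (1 + 0.0045×317) = 3.061 Ω
V = IR = 0.00601 × 3.061 = 0.0184 V

0.0184 V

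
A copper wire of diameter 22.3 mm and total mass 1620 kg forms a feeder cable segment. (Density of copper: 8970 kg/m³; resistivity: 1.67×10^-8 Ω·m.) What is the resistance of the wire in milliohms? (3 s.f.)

19.8 mΩ

A = π(d/2)² = π(1.1150e-02 m)² = 3.9057e-04 m²
L = m/(density·A) = 1620/(8970×3.9057e-04) = 462.4 m
R = ρL/A = (1.67×10^-8)(462.4)/(3.9057e-04) = 19.8 mΩ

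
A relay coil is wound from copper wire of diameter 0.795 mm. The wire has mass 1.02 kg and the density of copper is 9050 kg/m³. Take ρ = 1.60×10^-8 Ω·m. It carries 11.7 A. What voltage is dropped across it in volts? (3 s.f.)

A = π(d/2)² = π(3.9750e-04 m)² = 4.9639e-07 m²
L = m/(density·A) = 1.02/(9050×4.9639e-07) = 227.1 m
R = ρL/A = (1.60×10^-8)(227.1)/(4.9639e-07) = 7.319 Ω
V = IR = 11.7 × 7.319 = 85.6 V

85.6 V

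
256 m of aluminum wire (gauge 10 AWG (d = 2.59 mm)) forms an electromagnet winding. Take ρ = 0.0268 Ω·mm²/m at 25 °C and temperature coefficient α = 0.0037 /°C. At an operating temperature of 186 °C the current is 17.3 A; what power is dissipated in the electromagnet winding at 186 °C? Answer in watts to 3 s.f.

ρ = 0.0268 Ω·mm²/m = 2.68×10^-8 Ω·m
A = π(2.59/2 mm)² = π(1.2950e-03 m)² = 5.269e-06 m²
R₍25₎ = ρL/A = (2.68×10^-8)(256)/(5.269e-06) = 1.302 Ω
R₍186₎ = R₍25₎(1 + αΔT) = 1.302 × (1 + 0.0037×161) = 2.078 Ω
P = I²R = (17.3)² × 2.078 = 622 W

622 W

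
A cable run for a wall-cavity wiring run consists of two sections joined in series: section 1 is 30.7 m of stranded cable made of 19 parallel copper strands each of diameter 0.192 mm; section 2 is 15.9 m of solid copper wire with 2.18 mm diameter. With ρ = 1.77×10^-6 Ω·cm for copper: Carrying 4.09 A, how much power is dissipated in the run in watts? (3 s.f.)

ρ = 1.77×10^-6 Ω·cm = 1.77×10^-8 Ω·m
Section 1: A_strand = π(9.6000e-05)² = 2.895e-08 m²; R₁ = ρL/(N·A_s) = (1.77×10^-8)(30.7)/(19×2.895e-08) = 0.9878 Ω
Section 2: A = π(d/2)² = π(1.0900e-03 m)² = 3.733e-06 m²
R₂ = (1.77×10^-8)(15.9)/(3.733e-06) = 0.0754 Ω
R = R₁ + R₂ = 1.063 Ω
P = I²R = (4.09)² × 1.063 = 17.8 W

17.8 W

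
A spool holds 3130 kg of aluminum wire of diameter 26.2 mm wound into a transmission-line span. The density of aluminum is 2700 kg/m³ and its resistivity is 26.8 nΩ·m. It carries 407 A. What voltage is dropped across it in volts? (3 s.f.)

ρ = 26.8 nΩ·m = 2.68×10^-8 Ω·m
A = π(d/2)² = π(1.3100e-02 m)² = 5.3913e-04 m²
L = m/(density·A) = 3130/(2700×5.3913e-04) = 2150 m
R = ρL/A = (2.68×10^-8)(2150)/(5.3913e-04) = 0.1069 Ω
V = IR = 407 × 0.1069 = 43.5 V

43.5 V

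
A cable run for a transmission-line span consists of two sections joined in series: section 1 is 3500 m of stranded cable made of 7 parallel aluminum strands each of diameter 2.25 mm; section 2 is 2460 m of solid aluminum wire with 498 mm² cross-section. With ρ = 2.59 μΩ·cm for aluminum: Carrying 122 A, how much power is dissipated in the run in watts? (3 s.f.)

ρ = 2.59 μΩ·cm = 2.59×10^-8 Ω·m
Section 1: A_strand = π(1.1250e-03)² = 3.976e-06 m²; R₁ = ρL/(N·A_s) = (2.59×10^-8)(3500)/(7×3.976e-06) = 3.257 Ω
Section 2: A = 498 mm² = 4.980e-04 m²
R₂ = (2.59×10^-8)(2460)/(4.980e-04) = 0.1279 Ω
R = R₁ + R₂ = 3.385 Ω
P = I²R = (122)² × 3.385 = 50400 W

50400 W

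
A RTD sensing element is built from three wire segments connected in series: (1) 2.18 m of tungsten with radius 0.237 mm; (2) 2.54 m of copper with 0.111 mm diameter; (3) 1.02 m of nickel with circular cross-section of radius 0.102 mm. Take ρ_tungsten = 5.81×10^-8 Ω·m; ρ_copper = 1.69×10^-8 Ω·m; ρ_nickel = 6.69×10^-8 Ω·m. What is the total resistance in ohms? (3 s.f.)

Seg 1: A = πr² = π(2.3700e-04 m)² = 1.765e-07 m²
R_1 = (5.81×10^-8)(2.18)/(1.765e-07) = 0.7178 Ω
Seg 2: A = π(d/2)² = π(5.5500e-05 m)² = 9.677e-09 m²
R_2 = (1.69×10^-8)(2.54)/(9.677e-09) = 4.436 Ω
Seg 3: A = πr² = π(1.0200e-04 m)² = 3.269e-08 m²
R_3 = (6.69×10^-8)(1.02)/(3.269e-08) = 2.088 Ω
R_total = R_1 + R_2 + R_3 = 7.24 Ω

7.24 Ω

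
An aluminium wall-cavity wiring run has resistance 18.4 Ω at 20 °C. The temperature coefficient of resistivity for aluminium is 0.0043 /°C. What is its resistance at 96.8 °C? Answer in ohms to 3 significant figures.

ΔT = 96.8 − 20 = 76.8 °C
R = R₀(1 + αΔT) = 18.4 × (1 + 0.0043×76.8) = 18.4 × 1.33 = 24.5 Ω

24.5 Ω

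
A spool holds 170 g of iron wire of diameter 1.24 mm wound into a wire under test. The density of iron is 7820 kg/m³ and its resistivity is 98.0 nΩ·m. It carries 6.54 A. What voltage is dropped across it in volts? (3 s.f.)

9.55 V

ρ = 98.0 nΩ·m = 9.80×10^-8 Ω·m
A = π(d/2)² = π(6.2000e-04 m)² = 1.2076e-06 m²
L = m/(density·A) = 0.17/(7820×1.2076e-06) = 18 m
R = ρL/A = (9.80×10^-8)(18)/(1.2076e-06) = 1.461 Ω
V = IR = 6.54 × 1.461 = 9.55 V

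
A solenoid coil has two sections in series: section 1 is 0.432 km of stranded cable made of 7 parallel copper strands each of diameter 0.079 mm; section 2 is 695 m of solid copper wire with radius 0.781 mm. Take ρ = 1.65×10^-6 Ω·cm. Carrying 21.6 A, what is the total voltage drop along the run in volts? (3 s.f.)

4620 V

ρ = 1.65×10^-6 Ω·cm = 1.65×10^-8 Ω·m
Section 1: A_strand = π(3.9500e-05)² = 4.902e-09 m²; R₁ = ρL/(N·A_s) = (1.65×10^-8)(432)/(7×4.902e-09) = 207.7 Ω
Section 2: A = πr² = π(7.8100e-04 m)² = 1.916e-06 m²
R₂ = (1.65×10^-8)(695)/(1.916e-06) = 5.984 Ω
R = R₁ + R₂ = 213.7 Ω
V = IR = 21.6 × 213.7 = 4620 V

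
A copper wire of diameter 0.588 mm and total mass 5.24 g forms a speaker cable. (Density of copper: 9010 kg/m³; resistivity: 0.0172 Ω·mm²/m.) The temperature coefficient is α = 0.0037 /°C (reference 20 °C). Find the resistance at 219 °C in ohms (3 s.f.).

ρ = 0.0172 Ω·mm²/m = 1.72×10^-8 Ω·m
A = π(d/2)² = π(2.9400e-04 m)² = 2.7155e-07 m²
L = m/(density·A) = 0.00524/(9010×2.7155e-07) = 2.142 m
R = ρL/A = (1.72×10^-8)(2.142)/(2.7155e-07) = 0.1357 Ω
R(219 °C) = 0.1357 × (1 + 0.0037×199) = 0.236 Ω

0.236 Ω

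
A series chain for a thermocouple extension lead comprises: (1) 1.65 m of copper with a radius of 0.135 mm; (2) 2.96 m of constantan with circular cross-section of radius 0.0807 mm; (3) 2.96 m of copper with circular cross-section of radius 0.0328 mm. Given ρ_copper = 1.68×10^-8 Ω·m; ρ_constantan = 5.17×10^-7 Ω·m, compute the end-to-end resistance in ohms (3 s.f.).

Seg 1: A = πr² = π(1.3500e-04 m)² = 5.726e-08 m²
R_1 = (1.68×10^-8)(1.65)/(5.726e-08) = 0.4841 Ω
Seg 2: A = πr² = π(8.0700e-05 m)² = 2.046e-08 m²
R_2 = (5.17×10^-7)(2.96)/(2.046e-08) = 74.8 Ω
Seg 3: A = πr² = π(3.2800e-05 m)² = 3.380e-09 m²
R_3 = (1.68×10^-8)(2.96)/(3.380e-09) = 14.71 Ω
R_total = R_1 + R_2 + R_3 = 90.0 Ω

90.0 Ω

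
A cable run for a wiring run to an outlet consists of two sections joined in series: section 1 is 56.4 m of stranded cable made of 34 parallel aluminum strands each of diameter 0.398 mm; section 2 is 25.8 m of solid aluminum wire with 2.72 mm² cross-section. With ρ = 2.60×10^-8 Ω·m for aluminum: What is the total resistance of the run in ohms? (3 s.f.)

Section 1: A_strand = π(1.9900e-04)² = 1.244e-07 m²; R₁ = ρL/(N·A_s) = (2.60×10^-8)(56.4)/(34×1.244e-07) = 0.3467 Ω
Section 2: A = 2.72 mm² = 2.720e-06 m²
R₂ = (2.60×10^-8)(25.8)/(2.720e-06) = 0.2466 Ω
R = R₁ + R₂ = 0.593 Ω

0.593 Ω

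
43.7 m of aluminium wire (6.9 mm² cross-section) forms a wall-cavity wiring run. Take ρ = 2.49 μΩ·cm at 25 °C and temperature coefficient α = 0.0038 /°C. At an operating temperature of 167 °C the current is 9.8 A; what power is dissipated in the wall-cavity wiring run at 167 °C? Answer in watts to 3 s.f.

23.3 W

ρ = 2.49 μΩ·cm = 2.49×10^-8 Ω·m
A = 6.9 mm² = 6.900e-06 m²
R₍25₎ = ρL/A = (2.49×10^-8)(43.7)/(6.900e-06) = 0.1577 Ω
R₍167₎ = R₍25₎(1 + αΔT) = 0.1577 × (1 + 0.0038×142) = 0.2428 Ω
P = I²R = (9.8)² × 0.2428 = 23.3 W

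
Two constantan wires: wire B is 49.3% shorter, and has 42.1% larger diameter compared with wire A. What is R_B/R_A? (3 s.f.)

R ∝ L/d², so R_B/R_A = (1 − 49.3/100) × (1 + 42.1/100)⁻²
= 0.507 × 0.4952 = 0.251

0.251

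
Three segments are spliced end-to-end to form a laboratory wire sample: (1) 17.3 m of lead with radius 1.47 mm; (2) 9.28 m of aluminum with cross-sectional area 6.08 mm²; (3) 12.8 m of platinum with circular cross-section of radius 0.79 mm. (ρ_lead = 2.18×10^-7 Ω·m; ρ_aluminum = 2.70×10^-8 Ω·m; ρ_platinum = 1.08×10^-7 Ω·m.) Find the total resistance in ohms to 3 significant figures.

Seg 1: A = πr² = π(1.4700e-03 m)² = 6.789e-06 m²
R_1 = (2.18×10^-7)(17.3)/(6.789e-06) = 0.5555 Ω
Seg 2: A = 6.08 mm² = 6.080e-06 m²
R_2 = (2.70×10^-8)(9.28)/(6.080e-06) = 0.04121 Ω
Seg 3: A = πr² = π(7.9000e-04 m)² = 1.961e-06 m²
R_3 = (1.08×10^-7)(12.8)/(1.961e-06) = 0.7051 Ω
R_total = R_1 + R_2 + R_3 = 1.30 Ω

1.30 Ω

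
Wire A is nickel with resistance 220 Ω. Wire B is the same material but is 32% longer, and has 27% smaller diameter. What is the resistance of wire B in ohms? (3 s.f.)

545 Ω

R ∝ L/d², so R_B/R_A = (1 + 32/100) × (1 − 27/100)⁻²
= 1.32 × 1.877 = 2.477
R_B = 2.477 × 220 = 545 Ω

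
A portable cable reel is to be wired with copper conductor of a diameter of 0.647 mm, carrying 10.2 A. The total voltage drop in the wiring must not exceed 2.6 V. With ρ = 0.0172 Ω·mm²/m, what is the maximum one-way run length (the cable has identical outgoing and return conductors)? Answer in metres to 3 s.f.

2.44 m

ρ = 0.0172 Ω·mm²/m = 1.72×10^-8 Ω·m
A = π(d/2)² = π(3.2350e-04 m)² = 3.288e-07 m²
L_max = V_max·A/(2·ρI) = (2.6)(3.288e-07)/(2×1.72×10^-8×10.2) = 2.44 m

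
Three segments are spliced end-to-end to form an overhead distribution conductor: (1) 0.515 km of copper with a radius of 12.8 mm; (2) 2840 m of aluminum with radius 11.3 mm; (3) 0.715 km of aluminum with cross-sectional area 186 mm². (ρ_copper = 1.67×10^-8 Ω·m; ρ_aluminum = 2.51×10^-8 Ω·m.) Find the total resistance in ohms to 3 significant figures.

0.291 Ω

Seg 1: A = πr² = π(1.2800e-02 m)² = 5.147e-04 m²
R_1 = (1.67×10^-8)(515)/(5.147e-04) = 0.01671 Ω
Seg 2: A = πr² = π(1.1300e-02 m)² = 4.011e-04 m²
R_2 = (2.51×10^-8)(2840)/(4.011e-04) = 0.1777 Ω
Seg 3: A = 186 mm² = 1.860e-04 m²
R_3 = (2.51×10^-8)(715)/(1.860e-04) = 0.09649 Ω
R_total = R_1 + R_2 + R_3 = 0.291 Ω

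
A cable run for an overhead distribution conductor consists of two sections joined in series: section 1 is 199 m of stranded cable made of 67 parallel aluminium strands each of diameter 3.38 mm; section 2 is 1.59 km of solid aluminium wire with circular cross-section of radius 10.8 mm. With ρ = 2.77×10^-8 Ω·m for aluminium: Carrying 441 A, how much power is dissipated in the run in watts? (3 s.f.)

Section 1: A_strand = π(1.6900e-03)² = 8.973e-06 m²; R₁ = ρL/(N·A_s) = (2.77×10^-8)(199)/(67×8.973e-06) = 0.009169 Ω
Section 2: A = πr² = π(1.0800e-02 m)² = 3.664e-04 m²
R₂ = (2.77×10^-8)(1590)/(3.664e-04) = 0.1202 Ω
R = R₁ + R₂ = 0.1294 Ω
P = I²R = (441)² × 0.1294 = 25200 W

25200 W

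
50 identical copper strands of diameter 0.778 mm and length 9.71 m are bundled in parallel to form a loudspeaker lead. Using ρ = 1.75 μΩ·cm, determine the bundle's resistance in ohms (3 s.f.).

ρ = 1.75 μΩ·cm = 1.75×10^-8 Ω·m
A_strand = π(3.8900e-04 m)² = 4.754e-07 m²
R_strand = ρL/A = (1.75×10^-8)(9.71)/(4.754e-07) = 0.3574 Ω
R_total = R_strand/N = 0.3574/50 = 0.00715 Ω

0.00715 Ω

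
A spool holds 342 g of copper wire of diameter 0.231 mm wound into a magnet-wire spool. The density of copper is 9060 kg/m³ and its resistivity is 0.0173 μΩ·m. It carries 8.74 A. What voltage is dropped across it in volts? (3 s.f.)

ρ = 0.0173 μΩ·m = 1.73×10^-8 Ω·m
A = π(d/2)² = π(1.1550e-04 m)² = 4.1910e-08 m²
L = m/(density·A) = 0.342/(9060×4.1910e-08) = 900.7 m
R = ρL/A = (1.73×10^-8)(900.7)/(4.1910e-08) = 371.8 Ω
V = IR = 8.74 × 371.8 = 3250 V

3250 V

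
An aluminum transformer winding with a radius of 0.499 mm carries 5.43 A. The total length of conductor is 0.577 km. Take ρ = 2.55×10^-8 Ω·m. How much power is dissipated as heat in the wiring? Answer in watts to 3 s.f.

A = πr² = π(4.9900e-04 m)² = 7.823e-07 m²
R = ρL/A = (2.55×10^-8)(577)/(7.823e-07) = 18.81 Ω
P = I²R = (5.43)² × 18.81 = 555 W

555 W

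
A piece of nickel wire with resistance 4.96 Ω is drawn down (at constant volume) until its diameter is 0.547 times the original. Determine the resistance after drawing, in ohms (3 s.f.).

55.4 Ω

Volume constant ⇒ L' = L/r² with r = 0.547. R' = ρL'/A' = ρ(L/r²)/(πr²d₀²/4) = R/r⁴.
R' = 11.17 × 4.96 = 55.4 Ω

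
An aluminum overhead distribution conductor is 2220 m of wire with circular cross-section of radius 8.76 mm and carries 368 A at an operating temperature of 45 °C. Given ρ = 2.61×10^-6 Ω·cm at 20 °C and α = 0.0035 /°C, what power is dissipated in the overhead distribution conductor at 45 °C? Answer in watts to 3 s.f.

35400 W

ρ = 2.61×10^-6 Ω·cm = 2.61×10^-8 Ω·m
A = πr² = π(8.7600e-03 m)² = 2.411e-04 m²
R₍20₎ = ρL/A = (2.61×10^-8)(2220)/(2.411e-04) = 0.2403 Ω
R₍45₎ = R₍20₎(1 + αΔT) = 0.2403 × (1 + 0.0035×25) = 0.2614 Ω
P = I²R = (368)² × 0.2614 = 35400 W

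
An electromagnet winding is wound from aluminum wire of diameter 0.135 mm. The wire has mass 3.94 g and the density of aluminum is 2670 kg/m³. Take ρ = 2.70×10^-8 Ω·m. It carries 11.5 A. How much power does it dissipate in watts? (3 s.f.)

25700 W

A = π(d/2)² = π(6.7500e-05 m)² = 1.4314e-08 m²
L = m/(density·A) = 0.00394/(2670×1.4314e-08) = 103.1 m
R = ρL/A = (2.70×10^-8)(103.1)/(1.4314e-08) = 194.5 Ω
P = I²R = (11.5)² × 194.5 = 25700 W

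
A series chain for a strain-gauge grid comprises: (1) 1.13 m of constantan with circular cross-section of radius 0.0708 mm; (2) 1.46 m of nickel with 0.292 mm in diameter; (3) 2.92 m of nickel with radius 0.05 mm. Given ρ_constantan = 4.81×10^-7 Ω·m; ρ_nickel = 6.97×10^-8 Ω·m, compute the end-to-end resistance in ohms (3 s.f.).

Seg 1: A = πr² = π(7.0800e-05 m)² = 1.575e-08 m²
R_1 = (4.81×10^-7)(1.13)/(1.575e-08) = 34.51 Ω
Seg 2: A = π(d/2)² = π(1.4600e-04 m)² = 6.697e-08 m²
R_2 = (6.97×10^-8)(1.46)/(6.697e-08) = 1.52 Ω
Seg 3: A = πr² = π(5.0000e-05 m)² = 7.854e-09 m²
R_3 = (6.97×10^-8)(2.92)/(7.854e-09) = 25.91 Ω
R_total = R_1 + R_2 + R_3 = 61.9 Ω

61.9 Ω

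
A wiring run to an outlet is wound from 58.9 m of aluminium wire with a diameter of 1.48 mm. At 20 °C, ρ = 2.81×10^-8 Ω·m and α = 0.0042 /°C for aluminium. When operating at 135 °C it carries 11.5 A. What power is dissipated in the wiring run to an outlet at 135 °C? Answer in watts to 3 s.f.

A = π(d/2)² = π(7.4000e-04 m)² = 1.720e-06 m²
R₍20₎ = ρL/A = (2.81×10^-8)(58.9)/(1.720e-06) = 0.9621 Ω
R₍135₎ = R₍20₎(1 + αΔT) = 0.9621 × (1 + 0.0042×115) = 1.427 Ω
P = I²R = (11.5)² × 1.427 = 189 W

189 W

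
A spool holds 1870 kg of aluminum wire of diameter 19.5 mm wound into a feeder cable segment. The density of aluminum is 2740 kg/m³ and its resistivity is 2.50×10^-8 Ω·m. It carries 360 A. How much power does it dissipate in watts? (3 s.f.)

24800 W

A = π(d/2)² = π(9.7500e-03 m)² = 2.9865e-04 m²
L = m/(density·A) = 1870/(2740×2.9865e-04) = 2285 m
R = ρL/A = (2.50×10^-8)(2285)/(2.9865e-04) = 0.1913 Ω
P = I²R = (360)² × 0.1913 = 24800 W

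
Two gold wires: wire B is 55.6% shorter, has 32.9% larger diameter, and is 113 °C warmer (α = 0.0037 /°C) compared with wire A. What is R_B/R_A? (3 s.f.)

R ∝ ρL/d² with ρ ∝ (1+αΔT), so R_B/R_A = (1 − 55.6/100) × (1 + 32.9/100)⁻² × (1 + 0.0037×113)
= 0.444 × 0.5662 × 1.418 = 0.356

0.356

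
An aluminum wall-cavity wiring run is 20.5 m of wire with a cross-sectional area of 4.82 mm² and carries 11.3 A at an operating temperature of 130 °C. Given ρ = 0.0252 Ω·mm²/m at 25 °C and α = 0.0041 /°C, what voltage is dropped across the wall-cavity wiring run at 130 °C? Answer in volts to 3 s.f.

1.73 V

ρ = 0.0252 Ω·mm²/m = 2.52×10^-8 Ω·m
A = 4.82 mm² = 4.820e-06 m²
R₍25₎ = ρL/A = (2.52×10^-8)(20.5)/(4.820e-06) = 0.1072 Ω
R₍130₎ = R₍25₎(1 + αΔT) = 0.1072 × (1 + 0.0041×105) = 0.1533 Ω
V = IR = 11.3 × 0.1533 = 1.73 V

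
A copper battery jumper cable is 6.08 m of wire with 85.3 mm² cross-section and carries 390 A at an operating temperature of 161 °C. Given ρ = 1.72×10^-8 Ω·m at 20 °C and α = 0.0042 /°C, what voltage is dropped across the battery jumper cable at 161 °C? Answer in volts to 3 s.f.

0.761 V

A = 85.3 mm² = 8.530e-05 m²
R₍20₎ = ρL/A = (1.72×10^-8)(6.08)/(8.530e-05) = 0.001226 Ω
R₍161₎ = R₍20₎(1 + αΔT) = 0.001226 × (1 + 0.0042×141) = 0.001952 Ω
V = IR = 390 × 0.001952 = 0.761 V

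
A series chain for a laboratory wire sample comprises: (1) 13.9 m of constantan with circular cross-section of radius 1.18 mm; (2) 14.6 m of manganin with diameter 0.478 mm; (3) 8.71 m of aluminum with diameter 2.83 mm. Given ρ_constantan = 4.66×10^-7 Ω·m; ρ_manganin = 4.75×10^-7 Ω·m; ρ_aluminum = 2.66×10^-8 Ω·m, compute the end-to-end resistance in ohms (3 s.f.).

Seg 1: A = πr² = π(1.1800e-03 m)² = 4.374e-06 m²
R_1 = (4.66×10^-7)(13.9)/(4.374e-06) = 1.481 Ω
Seg 2: A = π(d/2)² = π(2.3900e-04 m)² = 1.795e-07 m²
R_2 = (4.75×10^-7)(14.6)/(1.795e-07) = 38.65 Ω
Seg 3: A = π(d/2)² = π(1.4150e-03 m)² = 6.290e-06 m²
R_3 = (2.66×10^-8)(8.71)/(6.290e-06) = 0.03683 Ω
R_total = R_1 + R_2 + R_3 = 40.2 Ω

40.2 Ω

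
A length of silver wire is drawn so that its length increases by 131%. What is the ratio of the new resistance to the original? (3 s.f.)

k = 1 + 131/100 = 2.31; volume constant ⇒ A' = A/k, so R' = k²R.
Factor = 5.34

5.34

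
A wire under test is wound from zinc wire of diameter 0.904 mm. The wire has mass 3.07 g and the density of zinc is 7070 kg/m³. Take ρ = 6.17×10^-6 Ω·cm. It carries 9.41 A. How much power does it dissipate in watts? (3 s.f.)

ρ = 6.17×10^-6 Ω·cm = 6.17×10^-8 Ω·m
A = π(d/2)² = π(4.5200e-04 m)² = 6.4184e-07 m²
L = m/(density·A) = 0.00307/(7070×6.4184e-07) = 0.6765 m
R = ρL/A = (6.17×10^-8)(0.6765)/(6.4184e-07) = 0.06504 Ω
P = I²R = (9.41)² × 0.06504 = 5.76 W

5.76 W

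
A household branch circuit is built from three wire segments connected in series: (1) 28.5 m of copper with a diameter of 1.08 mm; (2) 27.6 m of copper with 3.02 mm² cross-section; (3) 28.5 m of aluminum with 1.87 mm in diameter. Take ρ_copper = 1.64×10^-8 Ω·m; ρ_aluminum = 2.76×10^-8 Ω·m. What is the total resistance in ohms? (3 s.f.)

0.946 Ω

Seg 1: A = π(d/2)² = π(5.4000e-04 m)² = 9.161e-07 m²
R_1 = (1.64×10^-8)(28.5)/(9.161e-07) = 0.5102 Ω
Seg 2: A = 3.02 mm² = 3.020e-06 m²
R_2 = (1.64×10^-8)(27.6)/(3.020e-06) = 0.1499 Ω
Seg 3: A = π(d/2)² = π(9.3500e-04 m)² = 2.746e-06 m²
R_3 = (2.76×10^-8)(28.5)/(2.746e-06) = 0.2864 Ω
R_total = R_1 + R_2 + R_3 = 0.946 Ω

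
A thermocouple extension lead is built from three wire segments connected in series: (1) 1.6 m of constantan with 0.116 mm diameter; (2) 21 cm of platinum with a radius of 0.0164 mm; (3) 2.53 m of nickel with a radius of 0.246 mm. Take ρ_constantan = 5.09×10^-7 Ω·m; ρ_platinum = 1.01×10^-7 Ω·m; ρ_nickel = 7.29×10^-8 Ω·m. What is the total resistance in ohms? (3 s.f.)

Seg 1: A = π(d/2)² = π(5.8000e-05 m)² = 1.057e-08 m²
R_1 = (5.09×10^-7)(1.6)/(1.057e-08) = 77.06 Ω
Seg 2: A = πr² = π(1.6400e-05 m)² = 8.450e-10 m²
R_2 = (1.01×10^-7)(0.21)/(8.450e-10) = 25.1 Ω
Seg 3: A = πr² = π(2.4600e-04 m)² = 1.901e-07 m²
R_3 = (7.29×10^-8)(2.53)/(1.901e-07) = 0.9701 Ω
R_total = R_1 + R_2 + R_3 = 103 Ω

103 Ω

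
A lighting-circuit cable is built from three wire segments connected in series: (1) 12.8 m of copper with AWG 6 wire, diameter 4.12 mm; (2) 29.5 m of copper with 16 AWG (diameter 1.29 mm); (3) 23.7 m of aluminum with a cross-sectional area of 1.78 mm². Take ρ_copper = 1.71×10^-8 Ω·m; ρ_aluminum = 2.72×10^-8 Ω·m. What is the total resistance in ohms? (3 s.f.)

0.765 Ω

Seg 1: A = π(4.12/2 mm)² = π(2.0600e-03 m)² = 1.333e-05 m²
R_1 = (1.71×10^-8)(12.8)/(1.333e-05) = 0.01642 Ω
Seg 2: A = π(1.29/2 mm)² = π(6.4500e-04 m)² = 1.307e-06 m²
R_2 = (1.71×10^-8)(29.5)/(1.307e-06) = 0.386 Ω
Seg 3: A = 1.78 mm² = 1.780e-06 m²
R_3 = (2.72×10^-8)(23.7)/(1.780e-06) = 0.3622 Ω
R_total = R_1 + R_2 + R_3 = 0.765 Ω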